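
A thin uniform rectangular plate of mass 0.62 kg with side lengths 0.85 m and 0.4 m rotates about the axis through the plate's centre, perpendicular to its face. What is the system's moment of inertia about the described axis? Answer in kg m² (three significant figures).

0.0456

I_cm = (1/12)M(a²+b²) = (1/12)(0.62)[(0.85)² + (0.4)²] = 0.045596 kg m²; axis through the centre, so I = 0.045596 kg m².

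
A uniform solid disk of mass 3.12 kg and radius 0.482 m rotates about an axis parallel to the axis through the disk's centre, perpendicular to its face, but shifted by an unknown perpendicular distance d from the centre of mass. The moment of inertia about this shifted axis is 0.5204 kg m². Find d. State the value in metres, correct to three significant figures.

0.225

About the centre-of-mass axis, I_cm = (1/2)MR² = (1/2)(3.12)(0.482)² = 0.36243 kg m².
Parallel axis theorem: I = I_cm + Md², so Md² = 0.5204 − 0.36243 = 0.15797 kg m².
d = √(0.15797 / 3.12) = 0.22502 m.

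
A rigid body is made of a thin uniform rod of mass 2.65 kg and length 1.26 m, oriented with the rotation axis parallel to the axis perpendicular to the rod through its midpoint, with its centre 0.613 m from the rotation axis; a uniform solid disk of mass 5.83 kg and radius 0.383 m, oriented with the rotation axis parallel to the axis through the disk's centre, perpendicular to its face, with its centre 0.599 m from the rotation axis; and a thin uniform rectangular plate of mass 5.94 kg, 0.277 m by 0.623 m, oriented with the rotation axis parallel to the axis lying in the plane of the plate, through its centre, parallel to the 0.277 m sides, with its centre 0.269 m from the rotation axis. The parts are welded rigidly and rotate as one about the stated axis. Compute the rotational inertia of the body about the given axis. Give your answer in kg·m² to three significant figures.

4.49

Thin rod: I_cm = (1/12)ML² = (1/12)(2.65)(1.26)² = 0.35059 kg·m²; centre at d = 0.613 m, so the parallel axis theorem gives I = 0.35059 + (2.65)(0.613)² = 1.3464 kg·m².
Solid disk: I_cm = (1/2)MR² = (1/2)(5.83)(0.383)² = 0.4276 kg·m²; centre at d = 0.599 m, so the parallel axis theorem gives I = 0.4276 + (5.83)(0.599)² = 2.5194 kg·m².
Rectangular plate: I_cm = (1/12)Mb² = (1/12)(5.94)(0.623)² = 0.19212 kg·m²; centre at d = 0.269 m, so the parallel axis theorem gives I = 0.19212 + (5.94)(0.269)² = 0.62195 kg·m².
Total I = 1.3464 + 2.5194 + 0.62195 = 4.4877 kg·m².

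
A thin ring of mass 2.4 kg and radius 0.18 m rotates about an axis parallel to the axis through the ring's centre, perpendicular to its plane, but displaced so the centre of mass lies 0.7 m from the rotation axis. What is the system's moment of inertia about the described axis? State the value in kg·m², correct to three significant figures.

I_cm = MR² = (2.4)(0.18)² = 0.07776 kg·m²; centre at d = 0.7 m, so I = I_cm + Md² gives I = 0.07776 + (2.4)(0.7)² = 1.2538 kg·m².

1.25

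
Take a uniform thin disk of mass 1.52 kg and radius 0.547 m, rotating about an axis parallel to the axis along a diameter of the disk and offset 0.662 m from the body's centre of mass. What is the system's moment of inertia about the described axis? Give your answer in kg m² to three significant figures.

0.780

I_cm = (1/4)MR² = (1/4)(1.52)(0.547)² = 0.1137 kg m²; centre at d = 0.662 m, so I = I_cm + Md² gives I = 0.1137 + (1.52)(0.662)² = 0.77983 kg m².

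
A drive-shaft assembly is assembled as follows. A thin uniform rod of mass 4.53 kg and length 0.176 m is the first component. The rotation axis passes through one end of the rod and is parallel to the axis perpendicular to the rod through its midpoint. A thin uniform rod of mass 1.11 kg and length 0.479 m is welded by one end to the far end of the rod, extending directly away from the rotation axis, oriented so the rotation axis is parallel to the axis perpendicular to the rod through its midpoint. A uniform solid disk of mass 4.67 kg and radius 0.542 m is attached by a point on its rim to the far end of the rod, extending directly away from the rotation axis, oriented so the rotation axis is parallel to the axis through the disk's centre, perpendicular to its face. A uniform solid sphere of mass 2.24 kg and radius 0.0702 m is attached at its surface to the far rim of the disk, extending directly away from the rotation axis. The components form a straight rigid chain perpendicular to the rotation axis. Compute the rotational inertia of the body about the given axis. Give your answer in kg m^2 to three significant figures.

Thin rod: I_cm = (1/12)ML² = (1/12)(4.53)(0.176)² = 0.011693 kg m^2; centre at d = 0.088 m, so the parallel axis theorem gives I = 0.011693 + (4.53)(0.088)² = 0.046774 kg m^2.
Thin rod: I_cm = (1/12)ML² = (1/12)(1.11)(0.479)² = 0.021223 kg m^2; centre at d = 0.088 + 0.088 + 0.2395 = 0.4155 m, so the parallel axis theorem gives I = 0.021223 + (1.11)(0.4155)² = 0.21285 kg m^2.
Solid disk: I_cm = (1/2)MR² = (1/2)(4.67)(0.542)² = 0.68594 kg m^2; centre at d = 0.088 + 0.088 + 0.2395 + 0.2395 + 0.542 = 1.197 m, so the parallel axis theorem gives I = 0.68594 + (4.67)(1.197)² = 7.3772 kg m^2.
Solid sphere: I_cm = (2/5)MR² = (2/5)(2.24)(0.0702)² = 0.0044155 kg m^2; centre at d = 0.088 + 0.088 + 0.2395 + 0.2395 + 0.542 + 0.542 + 0.0702 = 1.8092 m, so the parallel axis theorem gives I = 0.0044155 + (2.24)(1.8092)² = 7.3364 kg m^2.
Total I = 0.046774 + 0.21285 + 7.3772 + 7.3364 = 14.973 kg m^2.

15.0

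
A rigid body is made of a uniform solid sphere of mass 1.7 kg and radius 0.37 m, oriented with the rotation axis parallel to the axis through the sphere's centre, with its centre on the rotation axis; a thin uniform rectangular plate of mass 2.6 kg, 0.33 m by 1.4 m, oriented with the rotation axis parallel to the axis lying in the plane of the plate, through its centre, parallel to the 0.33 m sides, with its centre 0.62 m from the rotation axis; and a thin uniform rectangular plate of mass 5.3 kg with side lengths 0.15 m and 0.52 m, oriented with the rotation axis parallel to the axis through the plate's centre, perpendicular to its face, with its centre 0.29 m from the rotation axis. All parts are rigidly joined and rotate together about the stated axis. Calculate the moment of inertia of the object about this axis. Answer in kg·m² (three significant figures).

2.09

Solid sphere: I_cm = (2/5)MR² = (2/5)(1.7)(0.37)² = 0.093092 kg·m²; axis through the centre, so I = 0.093092 kg·m².
Rectangular plate: I_cm = (1/12)Mb² = (1/12)(2.6)(1.4)² = 0.42467 kg·m²; centre at d = 0.62 m, so I = I_cm + Md² gives I = 0.42467 + (2.6)(0.62)² = 1.4241 kg·m².
Rectangular plate: I_cm = (1/12)M(a²+b²) = (1/12)(5.3)[(0.15)² + (0.52)²] = 0.12936 kg·m²; centre at d = 0.29 m, so I = I_cm + Md² gives I = 0.12936 + (5.3)(0.29)² = 0.57509 kg·m².
Total I = 0.093092 + 1.4241 + 0.57509 = 2.0923 kg·m².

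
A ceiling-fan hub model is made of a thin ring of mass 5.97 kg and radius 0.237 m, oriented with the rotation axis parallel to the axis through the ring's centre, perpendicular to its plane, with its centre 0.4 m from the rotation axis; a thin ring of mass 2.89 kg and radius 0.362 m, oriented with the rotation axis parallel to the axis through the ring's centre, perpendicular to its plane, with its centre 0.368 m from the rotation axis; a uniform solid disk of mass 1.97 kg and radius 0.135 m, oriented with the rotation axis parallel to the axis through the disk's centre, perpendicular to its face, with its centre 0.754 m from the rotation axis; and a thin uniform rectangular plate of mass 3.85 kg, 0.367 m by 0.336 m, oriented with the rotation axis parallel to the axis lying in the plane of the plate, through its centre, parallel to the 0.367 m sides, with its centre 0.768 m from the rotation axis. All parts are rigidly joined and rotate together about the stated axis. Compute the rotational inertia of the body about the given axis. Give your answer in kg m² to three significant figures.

Thin ring: I_cm = MR² = (5.97)(0.237)² = 0.33533 kg m²; centre at d = 0.4 m, so I = I_cm + Md² gives I = 0.33533 + (5.97)(0.4)² = 1.2905 kg m².
Thin ring: I_cm = MR² = (2.89)(0.362)² = 0.37872 kg m²; centre at d = 0.368 m, so I = I_cm + Md² gives I = 0.37872 + (2.89)(0.368)² = 0.77009 kg m².
Solid disk: I_cm = (1/2)MR² = (1/2)(1.97)(0.135)² = 0.017952 kg m²; centre at d = 0.754 m, so I = I_cm + Md² gives I = 0.017952 + (1.97)(0.754)² = 1.1379 kg m².
Rectangular plate: I_cm = (1/12)Mb² = (1/12)(3.85)(0.336)² = 0.036221 kg m²; centre at d = 0.768 m, so I = I_cm + Md² gives I = 0.036221 + (3.85)(0.768)² = 2.307 kg m².
Total I = 1.2905 + 0.77009 + 1.1379 + 2.307 = 5.5056 kg m².

5.51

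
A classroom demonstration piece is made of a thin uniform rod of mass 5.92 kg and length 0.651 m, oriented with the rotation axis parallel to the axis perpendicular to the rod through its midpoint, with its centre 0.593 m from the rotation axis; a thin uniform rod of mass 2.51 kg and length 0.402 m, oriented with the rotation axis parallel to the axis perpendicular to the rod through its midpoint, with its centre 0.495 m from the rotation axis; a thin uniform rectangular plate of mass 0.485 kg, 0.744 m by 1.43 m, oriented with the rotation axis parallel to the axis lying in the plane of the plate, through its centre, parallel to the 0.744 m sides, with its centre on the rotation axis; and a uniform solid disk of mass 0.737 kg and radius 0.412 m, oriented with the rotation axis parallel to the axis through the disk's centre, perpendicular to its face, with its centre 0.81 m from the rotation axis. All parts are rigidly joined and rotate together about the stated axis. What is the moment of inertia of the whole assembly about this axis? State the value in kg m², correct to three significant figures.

Thin rod: I_cm = (1/12)ML² = (1/12)(5.92)(0.651)² = 0.20908 kg m²; centre at d = 0.593 m, so the parallel axis theorem gives I = 0.20908 + (5.92)(0.593)² = 2.2908 kg m².
Thin rod: I_cm = (1/12)ML² = (1/12)(2.51)(0.402)² = 0.033802 kg m²; centre at d = 0.495 m, so the parallel axis theorem gives I = 0.033802 + (2.51)(0.495)² = 0.64881 kg m².
Rectangular plate: I_cm = (1/12)Mb² = (1/12)(0.485)(1.43)² = 0.082648 kg m²; axis through the centre, so I = 0.082648 kg m².
Solid disk: I_cm = (1/2)MR² = (1/2)(0.737)(0.412)² = 0.062551 kg m²; centre at d = 0.81 m, so the parallel axis theorem gives I = 0.062551 + (0.737)(0.81)² = 0.5461 kg m².
Total I = 2.2908 + 0.64881 + 0.082648 + 0.5461 = 3.5684 kg m².

3.57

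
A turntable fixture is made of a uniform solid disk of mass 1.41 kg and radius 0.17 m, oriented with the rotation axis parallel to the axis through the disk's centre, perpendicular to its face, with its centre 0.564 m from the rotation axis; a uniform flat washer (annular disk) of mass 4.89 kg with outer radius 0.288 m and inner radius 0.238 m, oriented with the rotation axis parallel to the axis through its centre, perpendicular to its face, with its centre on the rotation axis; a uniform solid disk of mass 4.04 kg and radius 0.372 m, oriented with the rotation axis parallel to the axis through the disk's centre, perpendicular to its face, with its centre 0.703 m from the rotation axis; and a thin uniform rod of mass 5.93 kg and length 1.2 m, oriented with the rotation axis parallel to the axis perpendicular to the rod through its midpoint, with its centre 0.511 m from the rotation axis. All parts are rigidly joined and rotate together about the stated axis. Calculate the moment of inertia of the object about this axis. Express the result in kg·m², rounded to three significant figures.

Solid disk: I_cm = (1/2)MR² = (1/2)(1.41)(0.17)² = 0.020375 kg·m²; centre at d = 0.564 m, so the parallel axis theorem gives I = 0.020375 + (1.41)(0.564)² = 0.46889 kg·m².
Annular disk: I_cm = (1/2)M(R²+r²) = (1/2)(4.89)[(0.288)² + (0.238)²] = 0.34129 kg·m²; axis through the centre, so I = 0.34129 kg·m².
Solid disk: I_cm = (1/2)MR² = (1/2)(4.04)(0.372)² = 0.27954 kg·m²; centre at d = 0.703 m, so the parallel axis theorem gives I = 0.27954 + (4.04)(0.703)² = 2.2761 kg·m².
Thin rod: I_cm = (1/12)ML² = (1/12)(5.93)(1.2)² = 0.7116 kg·m²; centre at d = 0.511 m, so the parallel axis theorem gives I = 0.7116 + (5.93)(0.511)² = 2.26 kg·m².
Total I = 0.46889 + 0.34129 + 2.2761 + 2.26 = 5.3464 kg·m².

5.35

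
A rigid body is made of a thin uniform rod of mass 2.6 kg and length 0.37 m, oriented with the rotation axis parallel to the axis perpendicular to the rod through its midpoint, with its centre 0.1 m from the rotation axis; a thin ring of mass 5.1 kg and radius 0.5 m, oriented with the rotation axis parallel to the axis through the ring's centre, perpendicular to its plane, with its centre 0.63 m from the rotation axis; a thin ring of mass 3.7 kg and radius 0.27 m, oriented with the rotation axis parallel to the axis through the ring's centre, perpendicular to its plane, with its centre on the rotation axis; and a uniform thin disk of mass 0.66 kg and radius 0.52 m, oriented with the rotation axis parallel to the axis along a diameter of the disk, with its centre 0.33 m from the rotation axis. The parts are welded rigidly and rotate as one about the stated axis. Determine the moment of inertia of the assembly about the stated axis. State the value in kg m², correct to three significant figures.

Thin rod: I_cm = (1/12)ML² = (1/12)(2.6)(0.37)² = 0.029662 kg m²; centre at d = 0.1 m, so the parallel axis theorem gives I = 0.029662 + (2.6)(0.1)² = 0.055662 kg m².
Thin ring: I_cm = MR² = (5.1)(0.5)² = 1.275 kg m²; centre at d = 0.63 m, so the parallel axis theorem gives I = 1.275 + (5.1)(0.63)² = 3.2992 kg m².
Thin ring: I_cm = MR² = (3.7)(0.27)² = 0.26973 kg m²; axis through the centre, so I = 0.26973 kg m².
Thin disk: I_cm = (1/4)MR² = (1/4)(0.66)(0.52)² = 0.044616 kg m²; centre at d = 0.33 m, so the parallel axis theorem gives I = 0.044616 + (0.66)(0.33)² = 0.11649 kg m².
Total I = 0.055662 + 3.2992 + 0.26973 + 0.11649 = 3.7411 kg m².

3.74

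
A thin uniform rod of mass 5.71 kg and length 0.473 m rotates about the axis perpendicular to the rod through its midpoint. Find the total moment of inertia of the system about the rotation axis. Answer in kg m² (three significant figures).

I_cm = (1/12)ML² = (1/12)(5.71)(0.473)² = 0.10646 kg m²; axis through the centre, so I = 0.10646 kg m².

0.106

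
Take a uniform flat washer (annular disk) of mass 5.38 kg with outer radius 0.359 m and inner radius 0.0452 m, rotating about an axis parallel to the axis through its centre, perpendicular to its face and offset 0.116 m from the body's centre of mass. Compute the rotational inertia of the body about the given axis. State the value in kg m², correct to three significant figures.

0.425

I_cm = (1/2)M(R²+r²) = (1/2)(5.38)[(0.359)² + (0.0452)²] = 0.35219 kg m²; centre at d = 0.116 m, so the parallel axis theorem gives I = 0.35219 + (5.38)(0.116)² = 0.42458 kg m².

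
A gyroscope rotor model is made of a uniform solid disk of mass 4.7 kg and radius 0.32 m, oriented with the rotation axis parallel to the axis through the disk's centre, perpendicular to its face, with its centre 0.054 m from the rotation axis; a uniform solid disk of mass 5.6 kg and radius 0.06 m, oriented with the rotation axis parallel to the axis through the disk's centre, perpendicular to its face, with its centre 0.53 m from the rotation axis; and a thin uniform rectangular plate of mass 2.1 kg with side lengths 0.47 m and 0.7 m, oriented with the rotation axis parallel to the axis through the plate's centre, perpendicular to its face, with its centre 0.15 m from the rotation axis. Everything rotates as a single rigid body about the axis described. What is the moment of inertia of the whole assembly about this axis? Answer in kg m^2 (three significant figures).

2.01

Solid disk: I_cm = (1/2)MR² = (1/2)(4.7)(0.32)² = 0.24064 kg m^2; centre at d = 0.054 m, so the parallel axis theorem gives I = 0.24064 + (4.7)(0.054)² = 0.25435 kg m^2.
Solid disk: I_cm = (1/2)MR² = (1/2)(5.6)(0.06)² = 0.01008 kg m^2; centre at d = 0.53 m, so the parallel axis theorem gives I = 0.01008 + (5.6)(0.53)² = 1.5831 kg m^2.
Rectangular plate: I_cm = (1/12)M(a²+b²) = (1/12)(2.1)[(0.47)² + (0.7)²] = 0.12441 kg m^2; centre at d = 0.15 m, so the parallel axis theorem gives I = 0.12441 + (2.1)(0.15)² = 0.17166 kg m^2.
Total I = 0.25435 + 1.5831 + 0.17166 = 2.0091 kg m^2.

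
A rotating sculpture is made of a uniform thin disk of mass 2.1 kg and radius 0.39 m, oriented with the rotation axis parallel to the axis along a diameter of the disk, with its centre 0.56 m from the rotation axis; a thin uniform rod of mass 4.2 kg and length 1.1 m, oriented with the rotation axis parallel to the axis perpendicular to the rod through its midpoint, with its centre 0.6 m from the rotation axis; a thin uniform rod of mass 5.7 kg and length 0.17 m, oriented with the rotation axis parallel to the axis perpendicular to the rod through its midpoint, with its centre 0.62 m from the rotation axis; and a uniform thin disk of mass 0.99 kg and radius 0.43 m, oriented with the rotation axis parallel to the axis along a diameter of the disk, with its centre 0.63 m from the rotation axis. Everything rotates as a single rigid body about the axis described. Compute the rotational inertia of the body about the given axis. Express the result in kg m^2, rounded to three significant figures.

Thin disk: I_cm = (1/4)MR² = (1/4)(2.1)(0.39)² = 0.079853 kg m^2; centre at d = 0.56 m, so I = I_cm + Md² gives I = 0.079853 + (2.1)(0.56)² = 0.73841 kg m^2.
Thin rod: I_cm = (1/12)ML² = (1/12)(4.2)(1.1)² = 0.4235 kg m^2; centre at d = 0.6 m, so I = I_cm + Md² gives I = 0.4235 + (4.2)(0.6)² = 1.9355 kg m^2.
Thin rod: I_cm = (1/12)ML² = (1/12)(5.7)(0.17)² = 0.013728 kg m^2; centre at d = 0.62 m, so I = I_cm + Md² gives I = 0.013728 + (5.7)(0.62)² = 2.2048 kg m^2.
Thin disk: I_cm = (1/4)MR² = (1/4)(0.99)(0.43)² = 0.045763 kg m^2; centre at d = 0.63 m, so I = I_cm + Md² gives I = 0.045763 + (0.99)(0.63)² = 0.43869 kg m^2.
Total I = 0.73841 + 1.9355 + 2.2048 + 0.43869 = 5.3174 kg m^2.

5.32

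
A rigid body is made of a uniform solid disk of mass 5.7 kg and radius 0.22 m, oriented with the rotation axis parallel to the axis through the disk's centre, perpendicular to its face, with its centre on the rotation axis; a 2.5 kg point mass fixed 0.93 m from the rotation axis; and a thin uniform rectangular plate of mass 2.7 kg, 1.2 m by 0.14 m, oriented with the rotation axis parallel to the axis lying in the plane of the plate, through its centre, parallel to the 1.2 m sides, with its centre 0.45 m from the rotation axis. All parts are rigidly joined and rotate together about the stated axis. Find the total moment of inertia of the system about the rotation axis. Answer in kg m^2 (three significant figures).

Solid disk: I_cm = (1/2)MR² = (1/2)(5.7)(0.22)² = 0.13794 kg m^2; axis through the centre, so I = 0.13794 kg m^2.
Point mass: I_cm = 0; centre at d = 0.93 m, so the parallel axis theorem gives I = 0 + (2.5)(0.93)² = 2.1623 kg m^2.
Rectangular plate: I_cm = (1/12)Mb² = (1/12)(2.7)(0.14)² = 0.00441 kg m^2; centre at d = 0.45 m, so the parallel axis theorem gives I = 0.00441 + (2.7)(0.45)² = 0.55116 kg m^2.
Total I = 0.13794 + 2.1623 + 0.55116 = 2.8514 kg m^2.

2.85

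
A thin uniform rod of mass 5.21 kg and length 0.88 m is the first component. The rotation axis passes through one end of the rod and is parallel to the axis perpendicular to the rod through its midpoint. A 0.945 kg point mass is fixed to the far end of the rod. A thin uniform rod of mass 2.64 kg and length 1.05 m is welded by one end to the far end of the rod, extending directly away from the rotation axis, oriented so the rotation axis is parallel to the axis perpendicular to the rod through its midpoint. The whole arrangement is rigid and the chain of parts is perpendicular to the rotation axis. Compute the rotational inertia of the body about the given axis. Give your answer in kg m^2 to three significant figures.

Thin rod: I_cm = (1/12)ML² = (1/12)(5.21)(0.88)² = 0.33622 kg m^2; centre at d = 0.44 m, so I = I_cm + Md² gives I = 0.33622 + (5.21)(0.44)² = 1.3449 kg m^2.
Point mass: I_cm = 0; centre at d = 0.44 + 0.44 = 0.88 m, so I = I_cm + Md² gives I = 0 + (0.945)(0.88)² = 0.73181 kg m^2.
Thin rod: I_cm = (1/12)ML² = (1/12)(2.64)(1.05)² = 0.24255 kg m^2; centre at d = 0.44 + 0.44 + 0.525 = 1.405 m, so I = I_cm + Md² gives I = 0.24255 + (2.64)(1.405)² = 5.454 kg m^2.
Total I = 1.3449 + 0.73181 + 5.454 = 7.5307 kg m^2.

7.53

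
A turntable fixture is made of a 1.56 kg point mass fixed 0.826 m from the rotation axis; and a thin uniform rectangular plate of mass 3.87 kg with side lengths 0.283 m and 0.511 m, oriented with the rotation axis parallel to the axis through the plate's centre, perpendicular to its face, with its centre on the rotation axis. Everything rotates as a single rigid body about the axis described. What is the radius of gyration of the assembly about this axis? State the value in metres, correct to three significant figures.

0.465

Point mass: I_cm = 0; centre at d = 0.826 m, so I = I_cm + Md² gives I = 0 + (1.56)(0.826)² = 1.0644 kg·m².
Rectangular plate: I_cm = (1/12)M(a²+b²) = (1/12)(3.87)[(0.283)² + (0.511)²] = 0.11004 kg·m²; axis through the centre, so I = 0.11004 kg·m².
Total I = 1.1744 kg·m²; total mass M = 5.43 kg.
k = √(I/M) = √(1.1744/5.43) = 0.46506 m.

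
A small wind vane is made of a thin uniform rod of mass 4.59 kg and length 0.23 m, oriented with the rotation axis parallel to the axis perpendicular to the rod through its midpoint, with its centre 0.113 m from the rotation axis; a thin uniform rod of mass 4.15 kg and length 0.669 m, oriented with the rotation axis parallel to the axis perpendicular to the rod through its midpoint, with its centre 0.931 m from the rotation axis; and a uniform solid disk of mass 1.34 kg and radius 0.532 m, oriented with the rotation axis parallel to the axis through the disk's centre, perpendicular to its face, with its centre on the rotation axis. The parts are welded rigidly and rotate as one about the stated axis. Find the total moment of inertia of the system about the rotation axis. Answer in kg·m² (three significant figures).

4.02

Thin rod: I_cm = (1/12)ML² = (1/12)(4.59)(0.23)² = 0.020234 kg·m²; centre at d = 0.113 m, so the parallel axis theorem gives I = 0.020234 + (4.59)(0.113)² = 0.078844 kg·m².
Thin rod: I_cm = (1/12)ML² = (1/12)(4.15)(0.669)² = 0.15478 kg·m²; centre at d = 0.931 m, so the parallel axis theorem gives I = 0.15478 + (4.15)(0.931)² = 3.7518 kg·m².
Solid disk: I_cm = (1/2)MR² = (1/2)(1.34)(0.532)² = 0.18963 kg·m²; axis through the centre, so I = 0.18963 kg·m².
Total I = 0.078844 + 3.7518 + 0.18963 = 4.0203 kg·m².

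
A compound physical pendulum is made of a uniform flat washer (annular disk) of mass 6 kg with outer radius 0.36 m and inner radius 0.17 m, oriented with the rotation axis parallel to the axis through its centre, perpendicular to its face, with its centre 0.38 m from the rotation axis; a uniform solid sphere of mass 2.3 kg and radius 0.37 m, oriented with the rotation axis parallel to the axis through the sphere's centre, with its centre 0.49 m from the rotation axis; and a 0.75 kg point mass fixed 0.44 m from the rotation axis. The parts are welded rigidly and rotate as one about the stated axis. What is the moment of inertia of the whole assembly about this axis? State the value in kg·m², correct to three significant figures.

2.17

Annular disk: I_cm = (1/2)M(R²+r²) = (1/2)(6)[(0.36)² + (0.17)²] = 0.4755 kg·m²; centre at d = 0.38 m, so the parallel axis theorem gives I = 0.4755 + (6)(0.38)² = 1.3419 kg·m².
Solid sphere: I_cm = (2/5)MR² = (2/5)(2.3)(0.37)² = 0.12595 kg·m²; centre at d = 0.49 m, so the parallel axis theorem gives I = 0.12595 + (2.3)(0.49)² = 0.67818 kg·m².
Point mass: I_cm = 0; centre at d = 0.44 m, so the parallel axis theorem gives I = 0 + (0.75)(0.44)² = 0.1452 kg·m².
Total I = 1.3419 + 0.67818 + 0.1452 = 2.1653 kg·m².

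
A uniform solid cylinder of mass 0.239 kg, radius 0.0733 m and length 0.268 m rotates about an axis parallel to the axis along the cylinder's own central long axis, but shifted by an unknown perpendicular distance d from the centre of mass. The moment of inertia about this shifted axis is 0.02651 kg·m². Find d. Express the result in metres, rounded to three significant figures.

0.329

About the centre-of-mass axis, I_cm = (1/2)MR² = (1/2)(0.239)(0.0733)² = 0.00064206 kg·m².
Parallel axis theorem: I = I_cm + Md², so Md² = 0.02651 − 0.00064206 = 0.025868 kg·m².
d = √(0.025868 / 0.239) = 0.32899 m.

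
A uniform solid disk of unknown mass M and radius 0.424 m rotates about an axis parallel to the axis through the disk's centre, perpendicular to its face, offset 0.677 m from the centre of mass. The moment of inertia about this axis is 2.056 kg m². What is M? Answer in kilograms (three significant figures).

3.75

I = I_cm + Md² = (1/2)MR² + Md² = M·[0.5·(0.424)² + (0.677)²] = M·0.54822.
So M = 2.056 / 0.54822 = 3.7503 kg.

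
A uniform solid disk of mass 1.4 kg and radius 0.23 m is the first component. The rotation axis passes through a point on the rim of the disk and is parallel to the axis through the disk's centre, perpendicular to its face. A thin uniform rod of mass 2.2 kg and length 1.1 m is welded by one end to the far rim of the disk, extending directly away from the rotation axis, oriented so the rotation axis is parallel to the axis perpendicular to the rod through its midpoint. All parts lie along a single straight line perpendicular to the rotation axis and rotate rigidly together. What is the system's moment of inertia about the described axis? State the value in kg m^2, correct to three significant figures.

Solid disk: I_cm = (1/2)MR² = (1/2)(1.4)(0.23)² = 0.03703 kg m^2; centre at d = 0.23 m, so the parallel axis theorem gives I = 0.03703 + (1.4)(0.23)² = 0.11109 kg m^2.
Thin rod: I_cm = (1/12)ML² = (1/12)(2.2)(1.1)² = 0.22183 kg m^2; centre at d = 0.23 + 0.23 + 0.55 = 1.01 m, so the parallel axis theorem gives I = 0.22183 + (2.2)(1.01)² = 2.4661 kg m^2.
Total I = 0.11109 + 2.4661 = 2.5771 kg m^2.

2.58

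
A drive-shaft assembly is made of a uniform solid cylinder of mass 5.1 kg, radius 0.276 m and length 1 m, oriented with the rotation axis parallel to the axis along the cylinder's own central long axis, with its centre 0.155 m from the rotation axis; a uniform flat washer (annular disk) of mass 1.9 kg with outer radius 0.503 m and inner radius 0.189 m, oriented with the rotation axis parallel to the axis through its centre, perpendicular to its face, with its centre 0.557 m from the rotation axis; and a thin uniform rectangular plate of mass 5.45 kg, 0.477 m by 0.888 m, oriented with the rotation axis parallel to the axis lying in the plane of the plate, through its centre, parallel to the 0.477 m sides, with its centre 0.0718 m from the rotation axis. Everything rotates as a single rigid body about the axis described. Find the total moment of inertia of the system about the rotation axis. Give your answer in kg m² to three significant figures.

1.57

Solid cylinder: I_cm = (1/2)MR² = (1/2)(5.1)(0.276)² = 0.19425 kg m²; centre at d = 0.155 m, so the parallel axis theorem gives I = 0.19425 + (5.1)(0.155)² = 0.31678 kg m².
Annular disk: I_cm = (1/2)M(R²+r²) = (1/2)(1.9)[(0.503)² + (0.189)²] = 0.27429 kg m²; centre at d = 0.557 m, so the parallel axis theorem gives I = 0.27429 + (1.9)(0.557)² = 0.86377 kg m².
Rectangular plate: I_cm = (1/12)Mb² = (1/12)(5.45)(0.888)² = 0.35813 kg m²; centre at d = 0.0718 m, so the parallel axis theorem gives I = 0.35813 + (5.45)(0.0718)² = 0.38623 kg m².
Total I = 0.31678 + 0.86377 + 0.38623 = 1.5668 kg m².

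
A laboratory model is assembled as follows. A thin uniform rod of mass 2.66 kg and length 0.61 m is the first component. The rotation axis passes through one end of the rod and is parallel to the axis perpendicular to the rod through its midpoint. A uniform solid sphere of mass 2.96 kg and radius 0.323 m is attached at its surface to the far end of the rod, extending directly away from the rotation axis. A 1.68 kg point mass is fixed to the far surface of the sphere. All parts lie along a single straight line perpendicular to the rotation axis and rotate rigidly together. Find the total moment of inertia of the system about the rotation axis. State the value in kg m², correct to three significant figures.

5.68

Thin rod: I_cm = (1/12)ML² = (1/12)(2.66)(0.61)² = 0.082482 kg m²; centre at d = 0.305 m, so I = I_cm + Md² gives I = 0.082482 + (2.66)(0.305)² = 0.32993 kg m².
Solid sphere: I_cm = (2/5)MR² = (2/5)(2.96)(0.323)² = 0.12353 kg m²; centre at d = 0.305 + 0.305 + 0.323 = 0.933 m, so I = I_cm + Md² gives I = 0.12353 + (2.96)(0.933)² = 2.7002 kg m².
Point mass: I_cm = 0; centre at d = 0.305 + 0.305 + 0.323 + 0.323 = 1.256 m, so I = I_cm + Md² gives I = 0 + (1.68)(1.256)² = 2.6503 kg m².
Total I = 0.32993 + 2.7002 + 2.6503 = 5.6804 kg m².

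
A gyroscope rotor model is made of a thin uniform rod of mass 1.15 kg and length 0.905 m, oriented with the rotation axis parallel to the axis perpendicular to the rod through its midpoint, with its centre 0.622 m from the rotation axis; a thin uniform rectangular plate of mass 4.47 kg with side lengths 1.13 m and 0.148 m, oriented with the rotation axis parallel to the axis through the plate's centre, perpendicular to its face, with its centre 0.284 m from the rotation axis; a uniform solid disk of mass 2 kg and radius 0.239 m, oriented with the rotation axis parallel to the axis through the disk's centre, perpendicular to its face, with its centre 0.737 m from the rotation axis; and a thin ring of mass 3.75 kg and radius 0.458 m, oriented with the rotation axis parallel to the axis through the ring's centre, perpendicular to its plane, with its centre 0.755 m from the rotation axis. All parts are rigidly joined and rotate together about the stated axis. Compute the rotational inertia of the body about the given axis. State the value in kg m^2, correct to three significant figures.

Thin rod: I_cm = (1/12)ML² = (1/12)(1.15)(0.905)² = 0.07849 kg m^2; centre at d = 0.622 m, so I = I_cm + Md² gives I = 0.07849 + (1.15)(0.622)² = 0.52341 kg m^2.
Rectangular plate: I_cm = (1/12)M(a²+b²) = (1/12)(4.47)[(1.13)² + (0.148)²] = 0.4838 kg m^2; centre at d = 0.284 m, so I = I_cm + Md² gives I = 0.4838 + (4.47)(0.284)² = 0.84434 kg m^2.
Solid disk: I_cm = (1/2)MR² = (1/2)(2)(0.239)² = 0.057121 kg m^2; centre at d = 0.737 m, so I = I_cm + Md² gives I = 0.057121 + (2)(0.737)² = 1.1435 kg m^2.
Thin ring: I_cm = MR² = (3.75)(0.458)² = 0.78662 kg m^2; centre at d = 0.755 m, so I = I_cm + Md² gives I = 0.78662 + (3.75)(0.755)² = 2.9242 kg m^2.
Total I = 0.52341 + 0.84434 + 1.1435 + 2.9242 = 5.4354 kg m^2.

5.44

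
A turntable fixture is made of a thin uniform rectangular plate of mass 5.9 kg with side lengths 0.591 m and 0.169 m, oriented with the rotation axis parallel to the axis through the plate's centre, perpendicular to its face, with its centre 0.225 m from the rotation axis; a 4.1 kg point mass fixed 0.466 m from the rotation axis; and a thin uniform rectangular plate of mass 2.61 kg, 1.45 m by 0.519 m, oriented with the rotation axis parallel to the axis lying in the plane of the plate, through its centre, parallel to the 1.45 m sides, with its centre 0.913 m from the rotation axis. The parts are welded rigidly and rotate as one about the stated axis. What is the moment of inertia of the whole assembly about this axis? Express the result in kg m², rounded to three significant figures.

Rectangular plate: I_cm = (1/12)M(a²+b²) = (1/12)(5.9)[(0.591)² + (0.169)²] = 0.18577 kg m²; centre at d = 0.225 m, so the parallel axis theorem gives I = 0.18577 + (5.9)(0.225)² = 0.48446 kg m².
Point mass: I_cm = 0; centre at d = 0.466 m, so the parallel axis theorem gives I = 0 + (4.1)(0.466)² = 0.89034 kg m².
Rectangular plate: I_cm = (1/12)Mb² = (1/12)(2.61)(0.519)² = 0.058586 kg m²; centre at d = 0.913 m, so the parallel axis theorem gives I = 0.058586 + (2.61)(0.913)² = 2.2342 kg m².
Total I = 0.48446 + 0.89034 + 2.2342 = 3.609 kg m².

3.61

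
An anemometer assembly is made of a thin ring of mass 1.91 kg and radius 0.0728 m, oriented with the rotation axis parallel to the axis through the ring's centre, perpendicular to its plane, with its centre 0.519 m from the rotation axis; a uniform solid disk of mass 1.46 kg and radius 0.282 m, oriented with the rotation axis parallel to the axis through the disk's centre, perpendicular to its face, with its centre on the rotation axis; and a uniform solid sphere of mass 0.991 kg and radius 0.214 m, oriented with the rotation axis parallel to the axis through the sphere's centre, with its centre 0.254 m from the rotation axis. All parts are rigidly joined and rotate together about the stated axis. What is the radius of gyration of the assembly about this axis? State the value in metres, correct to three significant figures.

Thin ring: I_cm = MR² = (1.91)(0.0728)² = 0.010123 kg·m²; centre at d = 0.519 m, so I = I_cm + Md² gives I = 0.010123 + (1.91)(0.519)² = 0.5246 kg·m².
Solid disk: I_cm = (1/2)MR² = (1/2)(1.46)(0.282)² = 0.058053 kg·m²; axis through the centre, so I = 0.058053 kg·m².
Solid sphere: I_cm = (2/5)MR² = (2/5)(0.991)(0.214)² = 0.018154 kg·m²; centre at d = 0.254 m, so I = I_cm + Md² gives I = 0.018154 + (0.991)(0.254)² = 0.082089 kg·m².
Total I = 0.66474 kg·m²; total mass M = 4.361 kg.
k = √(I/M) = √(0.66474/4.361) = 0.39042 m.

0.390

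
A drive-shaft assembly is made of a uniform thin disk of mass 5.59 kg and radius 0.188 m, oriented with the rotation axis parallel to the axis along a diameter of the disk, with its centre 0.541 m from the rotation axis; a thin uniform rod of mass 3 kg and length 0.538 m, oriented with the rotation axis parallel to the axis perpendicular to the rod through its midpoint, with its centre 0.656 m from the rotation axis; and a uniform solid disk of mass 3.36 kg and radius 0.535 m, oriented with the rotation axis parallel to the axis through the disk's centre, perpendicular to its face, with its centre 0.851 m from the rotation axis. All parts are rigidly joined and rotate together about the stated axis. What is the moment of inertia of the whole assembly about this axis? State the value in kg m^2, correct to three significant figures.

5.96

Thin disk: I_cm = (1/4)MR² = (1/4)(5.59)(0.188)² = 0.049393 kg m^2; centre at d = 0.541 m, so I = I_cm + Md² gives I = 0.049393 + (5.59)(0.541)² = 1.6855 kg m^2.
Thin rod: I_cm = (1/12)ML² = (1/12)(3)(0.538)² = 0.072361 kg m^2; centre at d = 0.656 m, so I = I_cm + Md² gives I = 0.072361 + (3)(0.656)² = 1.3634 kg m^2.
Solid disk: I_cm = (1/2)MR² = (1/2)(3.36)(0.535)² = 0.48086 kg m^2; centre at d = 0.851 m, so I = I_cm + Md² gives I = 0.48086 + (3.36)(0.851)² = 2.9142 kg m^2.
Total I = 1.6855 + 1.3634 + 2.9142 = 5.963 kg m^2.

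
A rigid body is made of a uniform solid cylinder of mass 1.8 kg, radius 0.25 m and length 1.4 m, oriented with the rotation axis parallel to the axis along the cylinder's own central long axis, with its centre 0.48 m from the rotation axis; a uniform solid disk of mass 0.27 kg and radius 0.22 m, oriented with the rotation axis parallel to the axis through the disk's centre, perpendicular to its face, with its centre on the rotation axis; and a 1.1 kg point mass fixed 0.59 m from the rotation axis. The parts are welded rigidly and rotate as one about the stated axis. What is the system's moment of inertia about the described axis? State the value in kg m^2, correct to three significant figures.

0.860

Solid cylinder: I_cm = (1/2)MR² = (1/2)(1.8)(0.25)² = 0.05625 kg m^2; centre at d = 0.48 m, so the parallel axis theorem gives I = 0.05625 + (1.8)(0.48)² = 0.47097 kg m^2.
Solid disk: I_cm = (1/2)MR² = (1/2)(0.27)(0.22)² = 0.006534 kg m^2; axis through the centre, so I = 0.006534 kg m^2.
Point mass: I_cm = 0; centre at d = 0.59 m, so the parallel axis theorem gives I = 0 + (1.1)(0.59)² = 0.38291 kg m^2.
Total I = 0.47097 + 0.006534 + 0.38291 = 0.86041 kg m^2.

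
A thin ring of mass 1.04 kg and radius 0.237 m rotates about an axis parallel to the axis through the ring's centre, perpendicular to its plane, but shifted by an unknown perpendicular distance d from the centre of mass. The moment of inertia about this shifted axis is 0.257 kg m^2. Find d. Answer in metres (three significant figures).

About the centre-of-mass axis, I_cm = MR² = (1.04)(0.237)² = 0.058416 kg m^2.
Parallel axis theorem: I = I_cm + Md², so Md² = 0.257 − 0.058416 = 0.19858 kg m^2.
d = √(0.19858 / 1.04) = 0.43697 m.

0.437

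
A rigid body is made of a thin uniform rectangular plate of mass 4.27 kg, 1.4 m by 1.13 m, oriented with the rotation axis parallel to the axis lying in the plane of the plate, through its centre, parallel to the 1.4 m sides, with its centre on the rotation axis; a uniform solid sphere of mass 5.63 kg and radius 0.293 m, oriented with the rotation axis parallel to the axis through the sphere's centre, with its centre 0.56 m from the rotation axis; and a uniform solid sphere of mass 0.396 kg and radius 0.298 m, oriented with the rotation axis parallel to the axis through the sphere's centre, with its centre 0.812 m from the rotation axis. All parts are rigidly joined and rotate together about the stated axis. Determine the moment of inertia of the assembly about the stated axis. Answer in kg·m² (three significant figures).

2.69

Rectangular plate: I_cm = (1/12)Mb² = (1/12)(4.27)(1.13)² = 0.45436 kg·m²; axis through the centre, so I = 0.45436 kg·m².
Solid sphere: I_cm = (2/5)MR² = (2/5)(5.63)(0.293)² = 0.19333 kg·m²; centre at d = 0.56 m, so the parallel axis theorem gives I = 0.19333 + (5.63)(0.56)² = 1.9589 kg·m².
Solid sphere: I_cm = (2/5)MR² = (2/5)(0.396)(0.298)² = 0.014067 kg·m²; centre at d = 0.812 m, so the parallel axis theorem gives I = 0.014067 + (0.396)(0.812)² = 0.27517 kg·m².
Total I = 0.45436 + 1.9589 + 0.27517 = 2.6884 kg·m².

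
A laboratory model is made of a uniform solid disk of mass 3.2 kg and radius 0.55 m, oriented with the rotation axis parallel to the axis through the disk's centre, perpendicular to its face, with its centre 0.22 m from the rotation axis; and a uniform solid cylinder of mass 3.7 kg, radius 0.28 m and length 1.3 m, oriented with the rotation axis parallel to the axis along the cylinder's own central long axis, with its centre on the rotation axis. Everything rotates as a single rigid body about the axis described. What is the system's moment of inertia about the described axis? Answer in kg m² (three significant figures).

0.784

Solid disk: I_cm = (1/2)MR² = (1/2)(3.2)(0.55)² = 0.484 kg m²; centre at d = 0.22 m, so I = I_cm + Md² gives I = 0.484 + (3.2)(0.22)² = 0.63888 kg m².
Solid cylinder: I_cm = (1/2)MR² = (1/2)(3.7)(0.28)² = 0.14504 kg m²; axis through the centre, so I = 0.14504 kg m².
Total I = 0.63888 + 0.14504 = 0.78392 kg m².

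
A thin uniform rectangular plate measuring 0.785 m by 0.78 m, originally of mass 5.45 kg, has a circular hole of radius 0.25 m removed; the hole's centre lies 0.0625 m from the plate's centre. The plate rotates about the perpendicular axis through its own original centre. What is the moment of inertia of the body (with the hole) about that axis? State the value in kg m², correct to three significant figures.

Unpierced body about its centre: I₀ = (1/12)M(a²+b²) = (1/12)(5.45)[(0.785)² + (0.78)²] = 0.55618 kg m².
The removed disk has mass m = M·πr²/(ab) = (5.45)·π(0.25)²/(0.785·0.78) = 1.7477 kg (same uniform areal density).
Its moment of inertia about the rotation axis (parallel-axis theorem): I_hole = (1/2)mr² + md² = (1/2)(1.7477)(0.25)² + (1.7477)(0.0625)² = 0.061442 kg m².
Treating the hole as negative mass, I = I₀ − I_hole = 0.55618 − 0.061442 = 0.49474 kg m².

0.495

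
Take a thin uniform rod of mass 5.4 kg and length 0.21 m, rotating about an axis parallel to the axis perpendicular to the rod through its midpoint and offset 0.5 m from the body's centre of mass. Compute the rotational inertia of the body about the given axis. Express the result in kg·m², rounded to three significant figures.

1.37

I_cm = (1/12)ML² = (1/12)(5.4)(0.21)² = 0.019845 kg·m²; centre at d = 0.5 m, so I = I_cm + Md² gives I = 0.019845 + (5.4)(0.5)² = 1.3698 kg·m².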